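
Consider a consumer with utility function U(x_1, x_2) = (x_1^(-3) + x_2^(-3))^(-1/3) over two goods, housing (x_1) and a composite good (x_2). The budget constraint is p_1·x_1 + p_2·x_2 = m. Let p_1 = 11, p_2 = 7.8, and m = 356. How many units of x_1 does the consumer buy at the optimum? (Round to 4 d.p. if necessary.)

x_1* = 18.2564

From the CES first-order condition, (x_2/x_1)^(4) = p_1/p_2.
Solve for the ratio: x_2/x_1 = [p_1/p_2]^(0.25).
With the ratio pinned down, the budget gives x_1* = m/(p_1 + p_2·(x_2/x_1)) and x_2* = (x_2/x_1)·x_1*.
Numerically x_2/x_1 = 1.089744, so x_1* = 356/(11 + 7.8·1.089744) = 18.2564.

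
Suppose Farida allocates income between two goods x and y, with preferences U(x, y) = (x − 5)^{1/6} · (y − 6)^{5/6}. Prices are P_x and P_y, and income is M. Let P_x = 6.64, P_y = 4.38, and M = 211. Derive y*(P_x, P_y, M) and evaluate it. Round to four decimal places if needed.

y* = 34.828

Let x' = x−5, y' = y−6. MRS = (1/5)·y'/x' = P_x/P_y.
Substituting into the budget: x* = 5 + 1/6·(M − 5·P_x − 6·P_y)/P_x, and y* = 6 + 5/6·(…)/P_y.
Discretionary income = 211 − 5·6.64 − 6·4.38 = 151.52; y* = 6 + 5/6·151.52/4.38 = 34.828.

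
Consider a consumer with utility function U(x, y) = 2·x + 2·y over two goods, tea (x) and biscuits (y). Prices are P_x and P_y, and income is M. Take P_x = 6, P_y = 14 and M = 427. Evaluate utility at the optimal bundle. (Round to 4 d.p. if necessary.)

V = 142.3333

Linear utility — the consumer picks whichever good has higher MU/price: 2/6 = 0.3333 vs 2/14 = 0.1429.
x gives more utility per dollar, so spend all income on x: x* = M/P_x, y* = 0.
Numerically: x* = 71.1667, y* = 0.
Utility at the optimum: U(71.1667, 0) = 142.3333.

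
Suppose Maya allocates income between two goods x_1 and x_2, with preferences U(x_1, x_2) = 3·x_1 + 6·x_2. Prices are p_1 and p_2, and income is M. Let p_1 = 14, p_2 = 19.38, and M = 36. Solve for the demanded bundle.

x_1* = 0, x_2* = 1.8576

Perfect substitutes: compare marginal utility per dollar. 3/p_1 vs 6/p_2 → 0.2143 vs 0.3096.
x_2 gives more utility per dollar, so spend all income on x_2: x_2* = M/p_2, x_1* = 0.
Numerically: x_1* = 0, x_2* = 1.8576.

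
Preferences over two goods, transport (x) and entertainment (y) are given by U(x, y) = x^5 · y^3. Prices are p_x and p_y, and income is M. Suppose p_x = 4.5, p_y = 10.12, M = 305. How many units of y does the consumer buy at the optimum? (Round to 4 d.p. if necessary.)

y* = 11.3019

MU_x/MU_y = (5·y)/(3·x); tangency sets this equal to p_x/p_y.
So 5·p_y·y = 3·p_x·x; combined with the budget, a share 0.625 of income goes to x.
Demand: x*(p_x,p_y,M) = 0.625·M/p_x and y* = 0.375·M/p_y.
At p_x=4.5, p_y=10.12, M=305: y* = 0.375·305/10.12 = 11.3019.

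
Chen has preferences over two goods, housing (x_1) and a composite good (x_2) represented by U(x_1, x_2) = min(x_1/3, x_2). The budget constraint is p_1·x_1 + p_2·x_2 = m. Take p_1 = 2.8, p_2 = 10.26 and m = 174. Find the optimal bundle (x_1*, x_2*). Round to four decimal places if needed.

Leontief preferences: the optimum is at the kink where x_1/3 = x_2/1, i.e. x_2 = (1/3)·x_1.
Budget: p_1·x_1 + p_2·(1/3)·x_1 = m, so (3·p_1 + p_2)·x_1 = 3·m.
Demand: x_1*(p_1,p_2,m) = 3·m/(3·p_1 + p_2), x_2* = m/(3·p_1 + p_2).
Here 3·2.8 + 10.26 = 18.66, giving x_1* = 27.9743 and x_2* = 9.3248.

x_1* = 27.9743, x_2* = 9.3248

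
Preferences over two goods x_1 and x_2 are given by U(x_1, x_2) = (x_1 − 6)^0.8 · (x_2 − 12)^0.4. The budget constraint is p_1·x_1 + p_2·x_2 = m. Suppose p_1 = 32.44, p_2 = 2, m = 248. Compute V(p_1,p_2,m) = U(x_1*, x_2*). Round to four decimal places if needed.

MRS = 2·(x_2−12)/(x_1−6). Tangency with p_1/p_2 gives x_2−12 = (1/2)·(p_1/p_2)·(x_1−6).
After buying the subsistence bundle (6, 12), a share 2/3 of the remaining income goes to x_1: x_1* = 6 + 2/3·(m − 6p_1 − 12p_2)/p_1.
Discretionary income = 248 − 6·32.44 − 12·2 = 29.36; x_1* = 6 + 2/3·29.36/32.44 = 6.6034; x_2* = 12 + 1/3·29.36/2 = 16.8933.
Utility at the optimum: U(6.6034, 16.8933) = 1.2598.

V = 1.2598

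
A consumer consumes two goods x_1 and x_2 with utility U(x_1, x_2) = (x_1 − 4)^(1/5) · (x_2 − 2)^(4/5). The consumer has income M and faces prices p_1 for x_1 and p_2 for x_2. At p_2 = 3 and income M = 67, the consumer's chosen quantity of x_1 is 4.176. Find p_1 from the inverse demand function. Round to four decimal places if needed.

p_1 = 12.5

This is Cobb-Douglas in (x_1−4, x_2−2): tangency gives 0.2·p_2·(x_2−2) = 0.8·p_1·(x_1−4).
After buying the subsistence bundle (4, 2), a share 0.2 of the remaining income goes to x_1: x_1* = 4 + 0.2·(M − 4p_1 − 2p_2)/p_1.
Set x_1* = 4.176 in the demand function and solve for p_1: p_1 = 12.5.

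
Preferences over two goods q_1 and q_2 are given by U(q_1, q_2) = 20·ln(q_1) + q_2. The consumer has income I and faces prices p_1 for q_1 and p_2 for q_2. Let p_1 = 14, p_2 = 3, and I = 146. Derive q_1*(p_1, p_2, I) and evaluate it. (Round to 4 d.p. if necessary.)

q_1* = 4.2857

Set MRS = p_1/p_2: (20/q_1)/1 = p_1/p_2.
So q_1*(p_1,p_2) = 20·p_2/p_1, independent of income; and q_2* = (I − 20·p_2)/p_2.
At the given prices: q_1* = 20·3/14 = 4.2857.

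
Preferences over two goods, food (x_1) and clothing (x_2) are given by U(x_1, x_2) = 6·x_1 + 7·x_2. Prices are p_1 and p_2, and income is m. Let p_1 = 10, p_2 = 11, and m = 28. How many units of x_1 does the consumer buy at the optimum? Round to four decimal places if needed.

x_1* = 0

Perfect substitutes: compare marginal utility per dollar. 6/p_1 vs 7/p_2 → 0.6 vs 0.6364.
x_2 gives more utility per dollar, so spend all income on x_2: x_2* = m/p_2, x_1* = 0.
Numerically: x_1* = 0, x_2* = 2.5455.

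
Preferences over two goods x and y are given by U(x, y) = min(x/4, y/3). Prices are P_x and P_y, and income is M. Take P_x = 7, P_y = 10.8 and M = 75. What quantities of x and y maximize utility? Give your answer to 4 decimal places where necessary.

x* = 4.9669, y* = 3.7252

Leontief preferences: the optimum is at the kink where x/4 = y/3, i.e. y = (3/4)·x.
Budget: P_x·x + P_y·(3/4)·x = M, so (4·P_x + 3·P_y)·x = 4·M.
Demand: x*(P_x,P_y,M) = 4·M/(4·P_x + 3·P_y), y* = 3·M/(4·P_x + 3·P_y).
Here 4·7 + 3·10.8 = 60.4, giving x* = 4.9669 and y* = 3.7252.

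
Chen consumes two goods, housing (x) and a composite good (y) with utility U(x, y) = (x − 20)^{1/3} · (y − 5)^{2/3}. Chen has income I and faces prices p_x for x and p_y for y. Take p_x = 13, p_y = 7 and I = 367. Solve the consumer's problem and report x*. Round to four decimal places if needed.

MRS = (1/2)·(y−5)/(x−20). Tangency with p_x/p_y gives y−5 = 2·(p_x/p_y)·(x−20).
Substituting into the budget: x* = 20 + 1/3·(I − 20·p_x − 5·p_y)/p_x, and y* = 5 + 2/3·(…)/p_y.
Discretionary income = 367 − 20·13 − 5·7 = 72; x* = 20 + 1/3·72/13 = 21.8462.

x* = 21.8462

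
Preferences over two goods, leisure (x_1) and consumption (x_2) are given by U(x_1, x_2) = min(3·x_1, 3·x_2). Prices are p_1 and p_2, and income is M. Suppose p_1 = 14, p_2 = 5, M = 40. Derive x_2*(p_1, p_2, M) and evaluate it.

With perfect complements, no substitution: consume in ratio x_1:x_2 = 3:3.
Budget: p_1·x_1 + p_2·x_1 = M, so (3·p_1 + 3·p_2)·x_1 = 3·M.
Demand: x_1*(p_1,p_2,M) = 3·M/(3·p_1 + 3·p_2), x_2* = 3·M/(3·p_1 + 3·p_2).
Here 3·14 + 3·5 = 57, giving x_2* = 2.1053.

x_2* = 2.1053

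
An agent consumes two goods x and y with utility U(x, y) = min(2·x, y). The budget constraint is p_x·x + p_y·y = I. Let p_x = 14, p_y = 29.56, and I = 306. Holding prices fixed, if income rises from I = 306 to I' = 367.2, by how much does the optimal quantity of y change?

Δy* = 1.674

Leontief preferences: the optimum is at the kink where x/1 = y/2, i.e. y = 2·x.
Budget: p_x·x + p_y·2·x = I, so (p_x + 2·p_y)·x = I.
Demand: x*(p_x,p_y,I) = I/(p_x + 2·p_y), y* = 2·I/(p_x + 2·p_y).
Here 14 + 2·29.56 = 73.12, giving y* = 8.3698.
At I' = 367.2: y* = 10.0438. Change: 10.0438 − 8.3698 = 1.674.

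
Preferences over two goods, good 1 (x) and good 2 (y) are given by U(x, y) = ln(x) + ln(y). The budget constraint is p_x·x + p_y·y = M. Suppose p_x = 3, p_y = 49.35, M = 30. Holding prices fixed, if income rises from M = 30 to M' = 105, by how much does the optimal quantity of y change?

Δy* = 0.7599

The MRS is y/x. Set MRS = p_x/p_y.
So p_y·y = p_x·x; combined with the budget, a share 0.5 of income goes to x.
Demand: x*(p_x,p_y,M) = 0.5·M/p_x and y* = 0.5·M/p_y.
At p_x=3, p_y=49.35, M=30: y* = 0.5·30/49.35 = 0.304.
At M' = 105: y* = 1.0638. Change: 1.0638 − 0.304 = 0.7599.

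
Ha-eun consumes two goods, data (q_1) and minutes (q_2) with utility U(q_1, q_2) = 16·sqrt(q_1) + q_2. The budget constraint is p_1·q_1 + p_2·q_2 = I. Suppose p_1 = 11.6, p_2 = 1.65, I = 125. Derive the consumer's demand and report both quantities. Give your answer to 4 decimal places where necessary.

q_1* = 1.2949, q_2* = 66.6541

Utility is quasi-linear in q_2; the FOC for q_1 is 8/√q_1 = p_1/p_2.
Thus q_1* = (8·p_2/p_1)² — independent of I — with the rest of income spent on q_2.
Plugging in: q_1* = (8·1.65/11.6)² = 1.2949, q_2* = 66.6541.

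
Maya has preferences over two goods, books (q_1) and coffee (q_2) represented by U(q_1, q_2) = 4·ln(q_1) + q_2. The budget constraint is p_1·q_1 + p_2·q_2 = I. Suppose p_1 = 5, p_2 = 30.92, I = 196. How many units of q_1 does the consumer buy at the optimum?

At the given prices: q_1* = 4·30.92/5 = 24.736.

q_1* = 24.736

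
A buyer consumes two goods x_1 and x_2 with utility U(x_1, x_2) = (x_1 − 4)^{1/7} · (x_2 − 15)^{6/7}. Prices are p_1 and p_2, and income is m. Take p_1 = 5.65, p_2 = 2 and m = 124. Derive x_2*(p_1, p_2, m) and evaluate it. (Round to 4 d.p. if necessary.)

MRS = (1/6)·(x_2−15)/(x_1−4). Tangency with p_1/p_2 gives x_2−15 = 6·(p_1/p_2)·(x_1−4).
Substituting into the budget: x_1* = 4 + 1/7·(m − 4·p_1 − 15·p_2)/p_1, and x_2* = 15 + 6/7·(…)/p_2.
Discretionary income = 124 − 4·5.65 − 15·2 = 71.4; x_2* = 15 + 6/7·71.4/2 = 45.6.

x_2* = 45.6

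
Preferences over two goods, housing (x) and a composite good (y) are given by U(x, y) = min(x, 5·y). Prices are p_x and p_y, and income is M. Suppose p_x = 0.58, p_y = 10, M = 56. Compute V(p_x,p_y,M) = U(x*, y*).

With perfect complements, no substitution: consume in ratio x:y = 5:1.
Budget: p_x·x + p_y·(1/5)·x = M, so (5·p_x + p_y)·x = 5·M.
Demand: x*(p_x,p_y,M) = 5·M/(5·p_x + p_y), y* = M/(5·p_x + p_y).
Here 5·0.58 + 10 = 12.9, giving x* = 21.7054 and y* = 4.3411.
Utility at the optimum: U(21.7054, 4.3411) = 21.7054.

V = 21.7054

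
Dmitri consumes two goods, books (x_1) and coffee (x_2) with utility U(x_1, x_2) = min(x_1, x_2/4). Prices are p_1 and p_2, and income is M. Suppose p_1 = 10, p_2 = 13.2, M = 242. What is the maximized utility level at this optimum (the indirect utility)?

V = 3.8535

With perfect complements, no substitution: consume in ratio x_1:x_2 = 1:4.
Budget: p_1·x_1 + p_2·4·x_1 = M, so (p_1 + 4·p_2)·x_1 = M.
Demand: x_1*(p_1,p_2,M) = M/(p_1 + 4·p_2), x_2* = 4·M/(p_1 + 4·p_2).
Here 10 + 4·13.2 = 62.8, giving x_1* = 3.8535 and x_2* = 15.414.
Utility at the optimum: U(3.8535, 15.414) = 3.8535.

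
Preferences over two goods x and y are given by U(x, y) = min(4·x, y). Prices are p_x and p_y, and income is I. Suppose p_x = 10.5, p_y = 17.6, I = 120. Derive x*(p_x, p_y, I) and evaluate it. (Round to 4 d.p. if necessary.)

x* = 1.4833

With perfect complements, no substitution: consume in ratio x:y = 1:4.
Budget: p_x·x + p_y·4·x = I, so (p_x + 4·p_y)·x = I.
Demand: x*(p_x,p_y,I) = I/(p_x + 4·p_y), y* = 4·I/(p_x + 4·p_y).
Here 10.5 + 4·17.6 = 80.9, giving x* = 1.4833.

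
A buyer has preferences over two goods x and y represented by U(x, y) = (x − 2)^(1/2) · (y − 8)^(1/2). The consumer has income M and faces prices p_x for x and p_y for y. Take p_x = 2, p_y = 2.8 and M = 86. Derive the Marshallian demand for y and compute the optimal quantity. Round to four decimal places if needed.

y* = 18.6429

This is Cobb-Douglas in (x−2, y−8): tangency gives 0.5·p_y·(y−8) = 0.5·p_x·(x−2).
Substituting into the budget: x* = 2 + 0.5·(M − 2·p_x − 8·p_y)/p_x, and y* = 8 + 0.5·(…)/p_y.
Discretionary income = 86 − 2·2 − 8·2.8 = 59.6; y* = 8 + 0.5·59.6/2.8 = 18.6429.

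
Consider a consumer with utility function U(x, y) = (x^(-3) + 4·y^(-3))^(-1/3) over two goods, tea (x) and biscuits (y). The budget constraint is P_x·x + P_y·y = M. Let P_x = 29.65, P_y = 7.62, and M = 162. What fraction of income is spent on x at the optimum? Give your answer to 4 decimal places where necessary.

MRS = MU_x/MU_y = (1/4)·(y/x)^(4). Set equal to P_x/P_y.
Hence y/x = (4·P_x/P_y)^(1/(4)), i.e. raised to the 0.25 power.
With the ratio pinned down, the budget gives x* = M/(P_x + P_y·(y/x)) and y* = (y/x)·x*.
Numerically y/x = 1.986243, so x* = 162/(29.65 + 7.62·1.986243) = 3.6173 and y* = 1.986243·3.6173 = 7.1848.
Expenditure on x: 29.65·3.6173 = 107.252; share = 0.662.

share on x = 0.662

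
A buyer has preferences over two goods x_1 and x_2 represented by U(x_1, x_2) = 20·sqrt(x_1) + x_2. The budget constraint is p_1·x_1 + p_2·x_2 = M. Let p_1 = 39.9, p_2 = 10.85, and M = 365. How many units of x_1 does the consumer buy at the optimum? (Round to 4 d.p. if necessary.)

x_1* = 7.3946

MU_x_1 = 10/√x_1, MU_x_2 = 1. Tangency: 10/√x_1 = p_1/p_2.
Solve: √x_1 = 10·p_2/p_1, so x_1*(p_1,p_2) = (10·p_2/p_1)², and x_2* = (M − p_1·x_1*)/p_2.
Plugging in: x_1* = (10·10.85/39.9)² = 7.3946.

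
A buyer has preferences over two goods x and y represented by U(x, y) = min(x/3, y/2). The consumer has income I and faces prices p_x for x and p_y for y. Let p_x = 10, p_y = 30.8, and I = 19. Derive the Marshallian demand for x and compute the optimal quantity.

x* = 0.6223

Demand: x*(p_x,p_y,I) = 3·I/(3·p_x + 2·p_y), y* = 2·I/(3·p_x + 2·p_y).
Here 3·10 + 2·30.8 = 91.6, giving x* = 0.6223.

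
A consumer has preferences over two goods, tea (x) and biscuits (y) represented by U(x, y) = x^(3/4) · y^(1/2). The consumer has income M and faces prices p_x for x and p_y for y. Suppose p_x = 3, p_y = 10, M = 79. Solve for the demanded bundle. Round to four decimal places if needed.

The MRS is (3/2)·y/x. Set MRS = p_x/p_y.
So 0.75·p_y·y = 0.5·p_x·x; combined with the budget, a share 0.6 of income goes to x.
Demand: x*(p_x,p_y,M) = 0.6·M/p_x and y* = 0.4·M/p_y.
At p_x=3, p_y=10, M=79: x* = 0.6·79/3 = 15.8, y* = 3.16.

x* = 15.8, y* = 3.16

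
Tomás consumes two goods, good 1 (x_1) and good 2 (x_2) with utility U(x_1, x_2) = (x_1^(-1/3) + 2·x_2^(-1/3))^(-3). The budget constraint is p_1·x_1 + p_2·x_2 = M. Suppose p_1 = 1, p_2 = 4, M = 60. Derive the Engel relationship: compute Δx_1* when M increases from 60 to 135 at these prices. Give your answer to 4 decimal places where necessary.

Δx_1* = 22.1998

From the CES first-order condition, (1/2)·(x_2/x_1)^(4/3) = p_1/p_2.
Hence x_2/x_1 = (2·p_1/p_2)^(1/(4/3)), i.e. raised to the 0.75 power.
With the ratio pinned down, the budget gives x_1* = M/(p_1 + p_2·(x_2/x_1)) and x_2* = (x_2/x_1)·x_1*.
Numerically x_2/x_1 = 0.594604, so x_1* = 60/(1 + 4·0.594604) = 17.7598.
At M' = 135: x_1* = 39.9596. Change: 39.9596 − 17.7598 = 22.1998.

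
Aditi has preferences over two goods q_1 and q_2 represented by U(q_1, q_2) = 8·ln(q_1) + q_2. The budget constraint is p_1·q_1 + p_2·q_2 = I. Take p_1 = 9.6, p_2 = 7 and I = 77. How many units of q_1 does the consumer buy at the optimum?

q_1* = 5.8333

MU_q_1 = 8/q_1, MU_q_2 = 1. Tangency: 8/q_1 = p_1/p_2.
So q_1*(p_1,p_2) = 8·p_2/p_1, independent of income; and q_2* = (I − 8·p_2)/p_2.
At the given prices: q_1* = 8·7/9.6 = 5.8333.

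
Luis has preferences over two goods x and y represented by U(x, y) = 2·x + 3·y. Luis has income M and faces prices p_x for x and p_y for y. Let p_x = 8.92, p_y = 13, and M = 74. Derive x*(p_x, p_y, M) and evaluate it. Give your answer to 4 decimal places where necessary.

Linear utility — the consumer picks whichever good has higher MU/price: 2/8.92 = 0.2242 vs 3/13 = 0.2308.
y gives more utility per dollar, so spend all income on y: y* = M/p_y, x* = 0.
Numerically: x* = 0, y* = 5.6923.

x* = 0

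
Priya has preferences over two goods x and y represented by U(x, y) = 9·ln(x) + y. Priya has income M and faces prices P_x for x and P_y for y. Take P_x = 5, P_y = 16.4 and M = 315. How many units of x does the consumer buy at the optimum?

x* = 29.52

Set MRS = P_x/P_y: (9/x)/1 = P_x/P_y.
So x*(P_x,P_y) = 9·P_y/P_x, independent of income; and y* = (M − 9·P_y)/P_y.
At the given prices: x* = 9·16.4/5 = 29.52.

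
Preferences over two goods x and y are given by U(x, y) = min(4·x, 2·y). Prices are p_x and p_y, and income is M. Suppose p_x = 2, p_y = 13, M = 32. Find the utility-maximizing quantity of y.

Leontief preferences: the optimum is at the kink where x/2 = y/4, i.e. y = 2·x.
Budget: p_x·x + p_y·2·x = M, so (2·p_x + 4·p_y)·x = 2·M.
Demand: x*(p_x,p_y,M) = 2·M/(2·p_x + 4·p_y), y* = 4·M/(2·p_x + 4·p_y).
Here 2·2 + 4·13 = 56, giving y* = 2.2857.

y* = 2.2857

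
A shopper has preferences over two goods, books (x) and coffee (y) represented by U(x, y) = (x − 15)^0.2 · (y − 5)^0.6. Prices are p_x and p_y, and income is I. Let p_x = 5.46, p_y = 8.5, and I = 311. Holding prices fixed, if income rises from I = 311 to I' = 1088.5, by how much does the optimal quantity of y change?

Δy* = 68.6029

Discretionary income = 311 − 15·5.46 − 5·8.5 = 186.6; y* = 5 + 0.75·186.6/8.5 = 21.4647.
At I' = 1088.5: y* = 90.0676. Change: 90.0676 − 21.4647 = 68.6029.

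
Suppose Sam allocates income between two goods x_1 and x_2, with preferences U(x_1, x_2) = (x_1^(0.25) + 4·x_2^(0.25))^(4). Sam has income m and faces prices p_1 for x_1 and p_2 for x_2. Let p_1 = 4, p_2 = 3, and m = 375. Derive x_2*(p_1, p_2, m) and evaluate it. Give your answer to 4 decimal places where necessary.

x_2* = 109.3528

Numerically x_2/x_1 = 9.318192, so x_1* = 375/(4 + 3·9.318192) = 11.7354 and x_2* = 9.318192·11.7354 = 109.3528.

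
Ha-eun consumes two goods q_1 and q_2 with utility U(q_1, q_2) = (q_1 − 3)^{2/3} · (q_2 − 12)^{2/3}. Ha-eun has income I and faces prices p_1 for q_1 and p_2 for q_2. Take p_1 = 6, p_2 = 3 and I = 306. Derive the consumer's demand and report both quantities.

This is Cobb-Douglas in (q_1−3, q_2−12): tangency gives 2/3·p_2·(q_2−12) = 2/3·p_1·(q_1−3).
Substituting into the budget: q_1* = 3 + 0.5·(I − 3·p_1 − 12·p_2)/p_1, and q_2* = 12 + 0.5·(…)/p_2.
Discretionary income = 306 − 3·6 − 12·3 = 252; q_1* = 3 + 0.5·252/6 = 24; q_2* = 12 + 0.5·252/3 = 54.

q_1* = 24, q_2* = 54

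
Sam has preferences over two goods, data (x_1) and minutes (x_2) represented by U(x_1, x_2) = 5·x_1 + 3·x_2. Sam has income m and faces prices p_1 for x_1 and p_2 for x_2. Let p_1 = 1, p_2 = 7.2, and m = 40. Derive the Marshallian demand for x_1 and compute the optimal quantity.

x_1* = 40

Perfect substitutes: compare marginal utility per dollar. 5/p_1 vs 3/p_2 → 5 vs 0.4167.
x_1 gives more utility per dollar, so spend all income on x_1: x_1* = m/p_1, x_2* = 0.
Numerically: x_1* = 40, x_2* = 0.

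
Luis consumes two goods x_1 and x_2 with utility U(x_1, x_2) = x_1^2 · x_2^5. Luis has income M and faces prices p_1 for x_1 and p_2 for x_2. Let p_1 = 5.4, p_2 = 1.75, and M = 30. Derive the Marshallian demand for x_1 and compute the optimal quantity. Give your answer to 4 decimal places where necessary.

x_1* = 1.5873

Tangency: MRS = (2/5)·x_2/x_1 = p_1/p_2.
Rearranging, p_2·x_2 = (5/2)·p_1·x_1. Substituting into the budget gives p_1·x_1·(1 + (5/2)) = M.
Demand: x_1*(p_1,p_2,M) = 2/7·M/p_1 and x_2* = 5/7·M/p_2.
At p_1=5.4, p_2=1.75, M=30: x_1* = 2/7·30/5.4 = 1.5873.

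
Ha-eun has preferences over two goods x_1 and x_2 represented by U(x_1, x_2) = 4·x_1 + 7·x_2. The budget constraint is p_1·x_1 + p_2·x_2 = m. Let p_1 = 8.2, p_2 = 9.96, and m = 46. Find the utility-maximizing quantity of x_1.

x_2 gives more utility per dollar, so spend all income on x_2: x_2* = m/p_2, x_1* = 0.
Numerically: x_1* = 0, x_2* = 4.6185.

x_1* = 0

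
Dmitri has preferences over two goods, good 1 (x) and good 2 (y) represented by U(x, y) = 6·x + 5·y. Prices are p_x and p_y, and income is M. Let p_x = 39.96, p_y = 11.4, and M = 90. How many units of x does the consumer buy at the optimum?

y gives more utility per dollar, so spend all income on y: y* = M/p_y, x* = 0.
Numerically: x* = 0, y* = 7.8947.

x* = 0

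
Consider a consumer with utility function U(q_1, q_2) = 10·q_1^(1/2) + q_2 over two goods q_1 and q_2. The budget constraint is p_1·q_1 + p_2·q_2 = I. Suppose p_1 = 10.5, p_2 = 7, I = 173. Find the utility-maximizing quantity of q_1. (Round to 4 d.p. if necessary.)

q_1* = 11.1111

MU_q_1 = 5/√q_1, MU_q_2 = 1. Tangency: 5/√q_1 = p_1/p_2.
Solve: √q_1 = 5·p_2/p_1, so q_1*(p_1,p_2) = (5·p_2/p_1)², and q_2* = (I − p_1·q_1*)/p_2.
Plugging in: q_1* = (5·7/10.5)² = 11.1111.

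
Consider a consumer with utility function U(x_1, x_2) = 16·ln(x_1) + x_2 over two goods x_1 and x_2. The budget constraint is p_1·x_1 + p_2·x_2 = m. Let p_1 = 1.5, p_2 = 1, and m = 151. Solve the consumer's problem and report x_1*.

x_1* = 10.6667

MU_x_1 = 16/x_1, MU_x_2 = 1. Tangency: 16/x_1 = p_1/p_2.
So x_1*(p_1,p_2) = 16·p_2/p_1, independent of income; and x_2* = (m − 16·p_2)/p_2.
At the given prices: x_1* = 16·1/1.5 = 10.6667.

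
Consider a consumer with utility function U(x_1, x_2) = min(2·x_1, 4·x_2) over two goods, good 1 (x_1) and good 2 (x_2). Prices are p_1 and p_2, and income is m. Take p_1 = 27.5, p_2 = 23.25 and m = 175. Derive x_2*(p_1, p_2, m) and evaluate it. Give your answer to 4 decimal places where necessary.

Here 4·27.5 + 2·23.25 = 156.5, giving x_2* = 2.2364.

x_2* = 2.2364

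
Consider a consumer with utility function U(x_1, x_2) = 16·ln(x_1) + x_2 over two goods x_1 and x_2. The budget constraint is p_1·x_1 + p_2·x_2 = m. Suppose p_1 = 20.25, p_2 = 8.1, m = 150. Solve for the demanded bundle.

At the given prices: x_1* = 16·8.1/20.25 = 6.4, and x_2* = 2.5185.

x_1* = 6.4, x_2* = 2.5185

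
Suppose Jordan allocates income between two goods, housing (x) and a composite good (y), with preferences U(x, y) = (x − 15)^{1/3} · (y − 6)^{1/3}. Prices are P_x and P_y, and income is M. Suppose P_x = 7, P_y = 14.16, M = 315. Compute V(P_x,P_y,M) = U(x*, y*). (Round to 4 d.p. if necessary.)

V = 3.4038

Let x' = x−15, y' = y−6. MRS = y'/x' = P_x/P_y.
After buying the subsistence bundle (15, 6), a share 0.5 of the remaining income goes to x: x* = 15 + 0.5·(M − 15P_x − 6P_y)/P_x.
Discretionary income = 315 − 15·7 − 6·14.16 = 125.04; x* = 15 + 0.5·125.04/7 = 23.9314; y* = 6 + 0.5·125.04/14.16 = 10.4153.
Utility at the optimum: U(23.9314, 10.4153) = 3.4038.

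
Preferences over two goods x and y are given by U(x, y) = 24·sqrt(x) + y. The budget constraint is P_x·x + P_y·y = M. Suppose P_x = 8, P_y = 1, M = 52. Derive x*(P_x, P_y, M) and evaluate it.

Set MRS = P_x/P_y: 12·x^(−1/2) = P_x/P_y.
Solve: √x = 12·P_y/P_x, so x*(P_x,P_y) = (12·P_y/P_x)², and y* = (M − P_x·x*)/P_y.
Plugging in: x* = (12·1/8)² = 2.25.

x* = 2.25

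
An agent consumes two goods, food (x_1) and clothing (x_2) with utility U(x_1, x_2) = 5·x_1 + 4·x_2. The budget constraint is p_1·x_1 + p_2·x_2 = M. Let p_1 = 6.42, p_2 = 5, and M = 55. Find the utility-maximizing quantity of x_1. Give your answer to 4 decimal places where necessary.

Perfect substitutes: compare marginal utility per dollar. 5/p_1 vs 4/p_2 → 0.7788 vs 0.8.
x_2 gives more utility per dollar, so spend all income on x_2: x_2* = M/p_2, x_1* = 0.
Numerically: x_1* = 0, x_2* = 11.

x_1* = 0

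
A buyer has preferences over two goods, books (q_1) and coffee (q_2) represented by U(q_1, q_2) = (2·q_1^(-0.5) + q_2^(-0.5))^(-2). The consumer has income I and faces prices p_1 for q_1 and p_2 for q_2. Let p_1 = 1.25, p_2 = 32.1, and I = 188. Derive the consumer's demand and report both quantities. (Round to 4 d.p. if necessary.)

q_1* = 52.6138, q_2* = 3.8079

MU_q_1 ∝ 2·q_1^(-1.5), MU_q_2 ∝ q_2^(-1.5), so MRS = 2·(q_2/q_1)^(1.5) = p_1/p_2.
Hence q_2/q_1 = ((1/2)·p_1/p_2)^(1/(1.5)), i.e. raised to the 2/3 power.
With the ratio pinned down, the budget gives q_1* = I/(p_1 + p_2·(q_2/q_1)) and q_2* = (q_2/q_1)·q_1*.
Numerically q_2/q_1 = 0.072374, so q_1* = 188/(1.25 + 32.1·0.072374) = 52.6138 and q_2* = 0.072374·52.6138 = 3.8079.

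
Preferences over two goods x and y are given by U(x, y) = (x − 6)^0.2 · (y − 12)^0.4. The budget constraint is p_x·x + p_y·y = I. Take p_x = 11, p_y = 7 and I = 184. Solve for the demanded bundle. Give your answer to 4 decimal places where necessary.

MRS = (1/2)·(y−12)/(x−6). Tangency with p_x/p_y gives y−12 = 2·(p_x/p_y)·(x−6).
Substituting into the budget: x* = 6 + 1/3·(I − 6·p_x − 12·p_y)/p_x, and y* = 12 + 2/3·(…)/p_y.
Discretionary income = 184 − 6·11 − 12·7 = 34; x* = 6 + 1/3·34/11 = 7.0303; y* = 12 + 2/3·34/7 = 15.2381.

x* = 7.0303, y* = 15.2381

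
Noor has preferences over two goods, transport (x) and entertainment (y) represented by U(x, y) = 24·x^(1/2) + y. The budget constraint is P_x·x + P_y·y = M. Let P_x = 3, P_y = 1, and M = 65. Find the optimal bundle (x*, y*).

x* = 16, y* = 17

Utility is quasi-linear in y; the FOC for x is 12/√x = P_x/P_y.
Solve: √x = 12·P_y/P_x, so x*(P_x,P_y) = (12·P_y/P_x)², and y* = (M − P_x·x*)/P_y.
Plugging in: x* = (12·1/3)² = 16, y* = 17.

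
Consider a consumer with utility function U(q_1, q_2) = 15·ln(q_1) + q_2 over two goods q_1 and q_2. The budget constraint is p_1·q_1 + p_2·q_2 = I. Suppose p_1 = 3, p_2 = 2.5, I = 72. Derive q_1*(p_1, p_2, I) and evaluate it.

q_1* = 12.5

Set MRS = p_1/p_2: (15/q_1)/1 = p_1/p_2.
So q_1*(p_1,p_2) = 15·p_2/p_1, independent of income; and q_2* = (I − 15·p_2)/p_2.
At the given prices: q_1* = 15·2.5/3 = 12.5.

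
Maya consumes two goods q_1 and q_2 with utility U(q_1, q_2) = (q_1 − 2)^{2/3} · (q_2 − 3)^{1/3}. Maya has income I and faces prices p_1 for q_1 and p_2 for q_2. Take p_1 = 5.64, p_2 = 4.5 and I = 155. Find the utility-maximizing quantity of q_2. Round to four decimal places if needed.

Let q_1' = q_1−2, q_2' = q_2−3. MRS = 2·q_2'/q_1' = p_1/p_2.
Substituting into the budget: q_1* = 2 + 2/3·(I − 2·p_1 − 3·p_2)/p_1, and q_2* = 3 + 1/3·(…)/p_2.
Discretionary income = 155 − 2·5.64 − 3·4.5 = 130.22; q_2* = 3 + 1/3·130.22/4.5 = 12.6459.

q_2* = 12.6459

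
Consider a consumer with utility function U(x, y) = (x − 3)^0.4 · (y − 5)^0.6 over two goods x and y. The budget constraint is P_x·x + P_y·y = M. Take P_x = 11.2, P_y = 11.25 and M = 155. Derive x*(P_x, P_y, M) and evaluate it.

Discretionary income = 155 − 3·11.2 − 5·11.25 = 65.15; x* = 3 + 0.4·65.15/11.2 = 5.3268.

x* = 5.3268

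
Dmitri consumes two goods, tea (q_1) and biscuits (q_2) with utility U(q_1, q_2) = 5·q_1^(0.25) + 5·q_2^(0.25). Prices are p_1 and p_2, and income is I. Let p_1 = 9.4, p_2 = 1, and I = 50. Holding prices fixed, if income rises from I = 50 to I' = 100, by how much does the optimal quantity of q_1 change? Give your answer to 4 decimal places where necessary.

From the CES first-order condition, (q_2/q_1)^(0.75) = p_1/p_2.
Hence q_2/q_1 = (p_1/p_2)^(1/(0.75)), i.e. raised to the 4/3 power.
Substitute q_2 = (q_2/q_1)·q_1 into the budget: q_1* = I/(p_1 + p_2·(q_2/q_1)).
Numerically q_2/q_1 = 19.83827, so q_1* = 50/(9.4 + 1·19.83827) = 1.7101.
At I' = 100: q_1* = 3.4202. Change: 3.4202 − 1.7101 = 1.7101.

Δq_1* = 1.7101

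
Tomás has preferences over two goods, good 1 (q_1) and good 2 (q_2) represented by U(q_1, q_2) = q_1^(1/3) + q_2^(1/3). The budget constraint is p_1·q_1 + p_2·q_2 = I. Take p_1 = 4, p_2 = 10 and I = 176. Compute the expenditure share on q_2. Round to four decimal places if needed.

share on q_2 = 0.3874

MU_q_1 ∝ q_1^(-2/3), MU_q_2 ∝ q_2^(-2/3), so MRS = (q_2/q_1)^(2/3) = p_1/p_2.
Solve for the ratio: q_2/q_1 = [p_1/p_2]^(1.5).
With the ratio pinned down, the budget gives q_1* = I/(p_1 + p_2·(q_2/q_1)) and q_2* = (q_2/q_1)·q_1*.
Numerically q_2/q_1 = 0.252982, so q_1* = 176/(4 + 10·0.252982) = 26.9533 and q_2* = 0.252982·26.9533 = 6.8187.
Expenditure on q_2: 10·6.8187 = 68.187; share = 0.3874.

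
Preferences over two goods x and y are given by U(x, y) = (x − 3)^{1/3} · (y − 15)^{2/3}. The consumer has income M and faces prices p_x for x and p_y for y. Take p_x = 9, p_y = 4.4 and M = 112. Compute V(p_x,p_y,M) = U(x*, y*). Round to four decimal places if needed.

V = 1.8

This is Cobb-Douglas in (x−3, y−15): tangency gives 1/3·p_y·(y−15) = 2/3·p_x·(x−3).
After buying the subsistence bundle (3, 15), a share 1/3 of the remaining income goes to x: x* = 3 + 1/3·(M − 3p_x − 15p_y)/p_x.
Discretionary income = 112 − 3·9 − 15·4.4 = 19; x* = 3 + 1/3·19/9 = 3.7037; y* = 15 + 2/3·19/4.4 = 17.8788.
Utility at the optimum: U(3.7037, 17.8788) = 1.8.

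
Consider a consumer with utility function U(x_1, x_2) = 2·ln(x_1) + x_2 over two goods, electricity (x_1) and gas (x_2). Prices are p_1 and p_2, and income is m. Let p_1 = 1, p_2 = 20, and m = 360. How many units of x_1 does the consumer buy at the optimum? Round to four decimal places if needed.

Set MRS = p_1/p_2: (2/x_1)/1 = p_1/p_2.
So x_1*(p_1,p_2) = 2·p_2/p_1, independent of income; and x_2* = (m − 2·p_2)/p_2.
At the given prices: x_1* = 2·20/1 = 40.

x_1* = 40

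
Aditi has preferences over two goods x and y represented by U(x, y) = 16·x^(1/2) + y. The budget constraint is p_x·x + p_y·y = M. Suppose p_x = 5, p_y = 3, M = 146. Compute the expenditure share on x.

share on x = 0.789

MU_x = 8/√x, MU_y = 1. Tangency: 8/√x = p_x/p_y.
Thus x* = (8·p_y/p_x)² — independent of M — with the rest of income spent on y.
Plugging in: x* = (8·3/5)² = 23.04, y* = 10.2667.
Expenditure on x: 5·23.04 = 115.2; share = 0.789.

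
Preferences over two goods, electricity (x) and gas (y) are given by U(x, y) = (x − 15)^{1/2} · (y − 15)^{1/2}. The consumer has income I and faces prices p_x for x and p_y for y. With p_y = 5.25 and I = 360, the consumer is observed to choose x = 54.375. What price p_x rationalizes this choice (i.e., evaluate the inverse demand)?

p_x = 3

Let x' = x−15, y' = y−15. MRS = y'/x' = p_x/p_y.
Substituting into the budget: x* = 15 + 0.5·(I − 15·p_x − 15·p_y)/p_x, and y* = 15 + 0.5·(…)/p_y.
Set x* = 54.375 in the demand function and solve for p_x: p_x = 3.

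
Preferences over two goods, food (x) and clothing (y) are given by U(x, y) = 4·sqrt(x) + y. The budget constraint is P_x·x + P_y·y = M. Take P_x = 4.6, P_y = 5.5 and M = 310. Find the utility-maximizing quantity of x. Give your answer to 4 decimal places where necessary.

x* = 5.7183

Utility is quasi-linear in y; the FOC for x is 2/√x = P_x/P_y.
Solve: √x = 2·P_y/P_x, so x*(P_x,P_y) = (2·P_y/P_x)², and y* = (M − P_x·x*)/P_y.
Plugging in: x* = (2·5.5/4.6)² = 5.7183.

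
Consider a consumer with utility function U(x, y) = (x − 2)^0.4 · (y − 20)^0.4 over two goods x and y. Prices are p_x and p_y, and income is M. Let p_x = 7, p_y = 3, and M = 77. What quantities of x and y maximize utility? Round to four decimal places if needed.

x* = 2.2143, y* = 20.5

After buying the subsistence bundle (2, 20), a share 0.5 of the remaining income goes to x: x* = 2 + 0.5·(M − 2p_x − 20p_y)/p_x.
Discretionary income = 77 − 2·7 − 20·3 = 3; x* = 2 + 0.5·3/7 = 2.2143; y* = 20 + 0.5·3/3 = 20.5.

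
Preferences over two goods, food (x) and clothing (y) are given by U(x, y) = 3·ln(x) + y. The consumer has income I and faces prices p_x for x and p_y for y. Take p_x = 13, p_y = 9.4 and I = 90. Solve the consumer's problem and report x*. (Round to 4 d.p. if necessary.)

x* = 2.1692

MU_x = 3/x, MU_y = 1. Tangency: 3/x = p_x/p_y.
So x*(p_x,p_y) = 3·p_y/p_x, independent of income; and y* = (I − 3·p_y)/p_y.
At the given prices: x* = 3·9.4/13 = 2.1692.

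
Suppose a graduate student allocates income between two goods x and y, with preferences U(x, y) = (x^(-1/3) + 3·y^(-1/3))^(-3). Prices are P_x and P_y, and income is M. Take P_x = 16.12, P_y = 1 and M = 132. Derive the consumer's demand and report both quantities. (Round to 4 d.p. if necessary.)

x* = 3.8307, y* = 70.2493

From the CES first-order condition, (1/3)·(y/x)^(4/3) = P_x/P_y.
Hence y/x = (3·P_x/P_y)^(1/(4/3)), i.e. raised to the 0.75 power.
Substitute y = (y/x)·x into the budget: x* = M/(P_x + P_y·(y/x)).
Numerically y/x = 18.338538, so x* = 132/(16.12 + 1·18.338538) = 3.8307 and y* = 18.338538·3.8307 = 70.2493.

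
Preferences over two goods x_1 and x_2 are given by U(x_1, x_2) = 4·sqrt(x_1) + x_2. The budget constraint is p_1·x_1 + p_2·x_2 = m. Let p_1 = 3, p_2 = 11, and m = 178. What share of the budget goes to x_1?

Thus x_1* = (2·p_2/p_1)² — independent of m — with the rest of income spent on x_2.
Plugging in: x_1* = (2·11/3)² = 53.7778, x_2* = 1.5152.
Expenditure on x_1: 3·53.7778 = 161.3333; share = 0.9064.

share on x_1 = 0.9064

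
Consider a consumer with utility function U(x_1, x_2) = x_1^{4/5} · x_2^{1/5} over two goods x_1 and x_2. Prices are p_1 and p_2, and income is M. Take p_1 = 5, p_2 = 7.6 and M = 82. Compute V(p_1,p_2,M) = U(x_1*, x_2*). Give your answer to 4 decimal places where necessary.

V = 9.1444

At p_1=5, p_2=7.6, M=82: x_1* = 0.8·82/5 = 13.12, x_2* = 2.1579.
Utility at the optimum: U(13.12, 2.1579) = 9.1444.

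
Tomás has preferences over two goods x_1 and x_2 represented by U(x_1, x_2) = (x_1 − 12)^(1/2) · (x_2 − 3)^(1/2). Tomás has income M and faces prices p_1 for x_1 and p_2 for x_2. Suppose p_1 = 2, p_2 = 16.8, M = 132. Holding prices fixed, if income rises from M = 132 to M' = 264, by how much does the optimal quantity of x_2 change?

Let x_1' = x_1−12, x_2' = x_2−3. MRS = x_2'/x_1' = p_1/p_2.
After buying the subsistence bundle (12, 3), a share 0.5 of the remaining income goes to x_1: x_1* = 12 + 0.5·(M − 12p_1 − 3p_2)/p_1.
Discretionary income = 132 − 12·2 − 3·16.8 = 57.6; x_2* = 3 + 0.5·57.6/16.8 = 4.7143.
At M' = 264: x_2* = 8.6429. Change: 8.6429 − 4.7143 = 3.9286.

Δx_2* = 3.9286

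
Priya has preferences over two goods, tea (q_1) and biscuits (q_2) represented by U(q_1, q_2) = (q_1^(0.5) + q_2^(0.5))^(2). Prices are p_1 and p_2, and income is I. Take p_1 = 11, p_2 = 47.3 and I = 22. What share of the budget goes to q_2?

share on q_2 = 0.1887

MRS = MU_q_1/MU_q_2 = (q_2/q_1)^(0.5). Set equal to p_1/p_2.
Hence q_2/q_1 = (p_1/p_2)^(1/(0.5)), i.e. raised to the 2 power.
Substitute q_2 = (q_2/q_1)·q_1 into the budget: q_1* = I/(p_1 + p_2·(q_2/q_1)).
Numerically q_2/q_1 = 0.054083, so q_1* = 22/(11 + 47.3·0.054083) = 1.6226 and q_2* = 0.054083·1.6226 = 0.0878.
Expenditure on q_2: 47.3·0.0878 = 4.1509; share = 0.1887.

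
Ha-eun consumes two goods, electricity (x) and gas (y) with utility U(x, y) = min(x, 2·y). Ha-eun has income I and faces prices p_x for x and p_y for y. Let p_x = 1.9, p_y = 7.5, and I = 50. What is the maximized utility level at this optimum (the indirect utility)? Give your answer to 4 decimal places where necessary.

V = 8.8496

Leontief preferences: the optimum is at the kink where x/2 = y/1, i.e. y = (1/2)·x.
Budget: p_x·x + p_y·(1/2)·x = I, so (2·p_x + p_y)·x = 2·I.
Demand: x*(p_x,p_y,I) = 2·I/(2·p_x + p_y), y* = I/(2·p_x + p_y).
Here 2·1.9 + 7.5 = 11.3, giving x* = 8.8496 and y* = 4.4248.
Utility at the optimum: U(8.8496, 4.4248) = 8.8496.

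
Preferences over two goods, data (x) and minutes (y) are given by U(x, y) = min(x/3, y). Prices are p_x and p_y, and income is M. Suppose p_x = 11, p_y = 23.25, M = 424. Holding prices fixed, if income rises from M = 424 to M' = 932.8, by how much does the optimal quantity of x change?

Δx* = 27.136

With perfect complements, no substitution: consume in ratio x:y = 3:1.
Budget: p_x·x + p_y·(1/3)·x = M, so (3·p_x + p_y)·x = 3·M.
Demand: x*(p_x,p_y,M) = 3·M/(3·p_x + p_y), y* = M/(3·p_x + p_y).
Here 3·11 + 23.25 = 56.25, giving x* = 22.6133.
At M' = 932.8: x* = 49.7493. Change: 49.7493 − 22.6133 = 27.136.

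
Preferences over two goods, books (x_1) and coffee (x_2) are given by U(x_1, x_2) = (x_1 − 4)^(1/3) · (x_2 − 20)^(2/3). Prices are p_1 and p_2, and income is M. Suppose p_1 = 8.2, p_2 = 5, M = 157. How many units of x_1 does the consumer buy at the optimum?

MRS = (1/2)·(x_2−20)/(x_1−4). Tangency with p_1/p_2 gives x_2−20 = 2·(p_1/p_2)·(x_1−4).
After buying the subsistence bundle (4, 20), a share 1/3 of the remaining income goes to x_1: x_1* = 4 + 1/3·(M − 4p_1 − 20p_2)/p_1.
Discretionary income = 157 − 4·8.2 − 20·5 = 24.2; x_1* = 4 + 1/3·24.2/8.2 = 4.9837.

x_1* = 4.9837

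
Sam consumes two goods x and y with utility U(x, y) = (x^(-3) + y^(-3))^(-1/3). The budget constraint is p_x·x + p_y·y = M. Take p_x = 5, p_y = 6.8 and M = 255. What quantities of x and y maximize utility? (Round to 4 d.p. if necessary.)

x* = 22.5726, y* = 20.9025

From the CES first-order condition, (y/x)^(4) = p_x/p_y.
Hence y/x = (p_x/p_y)^(1/(4)), i.e. raised to the 0.25 power.
Substitute y = (y/x)·x into the budget: x* = M/(p_x + p_y·(y/x)).
Numerically y/x = 0.926009, so x* = 255/(5 + 6.8·0.926009) = 22.5726 and y* = 0.926009·22.5726 = 20.9025.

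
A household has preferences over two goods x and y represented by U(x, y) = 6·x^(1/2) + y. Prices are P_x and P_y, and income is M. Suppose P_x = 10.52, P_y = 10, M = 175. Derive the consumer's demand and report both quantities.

x* = 8.1323, y* = 8.9449

Plugging in: x* = (3·10/10.52)² = 8.1323, y* = 8.9449.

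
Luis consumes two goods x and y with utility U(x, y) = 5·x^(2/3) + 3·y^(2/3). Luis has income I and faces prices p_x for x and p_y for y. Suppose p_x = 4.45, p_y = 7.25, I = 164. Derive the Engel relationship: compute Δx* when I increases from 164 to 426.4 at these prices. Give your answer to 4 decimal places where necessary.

Δx* = 54.5289

MU_x ∝ 5·x^(-1/3), MU_y ∝ 3·y^(-1/3), so MRS = (5/3)·(y/x)^(1/3) = p_x/p_y.
Hence y/x = ((3/5)·p_x/p_y)^(1/(1/3)), i.e. raised to the 3 power.
Substitute y = (y/x)·x into the budget: x* = I/(p_x + p_y·(y/x)).
Numerically y/x = 0.049948, so x* = 164/(4.45 + 7.25·0.049948) = 34.0806.
At I' = 426.4: x* = 88.6095. Change: 88.6095 − 34.0806 = 54.5289.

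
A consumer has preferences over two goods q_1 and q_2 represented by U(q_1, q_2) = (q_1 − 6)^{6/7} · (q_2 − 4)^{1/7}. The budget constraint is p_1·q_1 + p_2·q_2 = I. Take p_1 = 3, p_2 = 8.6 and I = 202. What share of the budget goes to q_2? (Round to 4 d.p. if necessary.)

share on q_2 = 0.2761

MRS = 6·(q_2−4)/(q_1−6). Tangency with p_1/p_2 gives q_2−4 = (1/6)·(p_1/p_2)·(q_1−6).
Substituting into the budget: q_1* = 6 + 6/7·(I − 6·p_1 − 4·p_2)/p_1, and q_2* = 4 + 1/7·(…)/p_2.
Discretionary income = 202 − 6·3 − 4·8.6 = 149.6; q_1* = 6 + 6/7·149.6/3 = 48.7429; q_2* = 4 + 1/7·149.6/8.6 = 6.485.
Expenditure on q_2: 8.6·6.485 = 55.7714; share = 0.2761.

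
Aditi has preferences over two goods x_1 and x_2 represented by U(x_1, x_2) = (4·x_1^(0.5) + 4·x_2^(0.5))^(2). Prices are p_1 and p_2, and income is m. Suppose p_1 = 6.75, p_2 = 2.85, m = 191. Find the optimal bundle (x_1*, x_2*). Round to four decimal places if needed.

From the CES first-order condition, (x_2/x_1)^(0.5) = p_1/p_2.
Hence x_2/x_1 = (p_1/p_2)^(1/(0.5)), i.e. raised to the 2 power.
Substitute x_2 = (x_2/x_1)·x_1 into the budget: x_1* = m/(p_1 + p_2·(x_2/x_1)).
Numerically x_2/x_1 = 5.609418, so x_1* = 191/(6.75 + 2.85·5.609418) = 8.4005 and x_2* = 5.609418·8.4005 = 47.1217.

x_1* = 8.4005, x_2* = 47.1217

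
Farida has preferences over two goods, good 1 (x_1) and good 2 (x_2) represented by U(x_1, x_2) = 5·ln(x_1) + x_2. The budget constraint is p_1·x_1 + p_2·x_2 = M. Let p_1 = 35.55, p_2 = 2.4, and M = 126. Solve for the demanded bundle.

Set MRS = p_1/p_2: (5/x_1)/1 = p_1/p_2.
So x_1*(p_1,p_2) = 5·p_2/p_1, independent of income; and x_2* = (M − 5·p_2)/p_2.
At the given prices: x_1* = 5·2.4/35.55 = 0.3376, and x_2* = 47.5.

x_1* = 0.3376, x_2* = 47.5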